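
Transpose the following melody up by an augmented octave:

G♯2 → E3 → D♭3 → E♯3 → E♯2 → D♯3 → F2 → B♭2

G##3 E#4 D4 E##4 E##3 D##4 F#3 B3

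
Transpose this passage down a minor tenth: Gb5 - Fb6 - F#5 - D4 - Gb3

Gb5: a tenth down reaches E, and 15 semitones makes it Eb4.
Fb6: a tenth down reaches D, and 15 semitones makes it Db5.
F#5 down a minor tenth is D#4.
A minor tenth down from D4 gives B2.
Gb3 down a minor tenth is Eb2.

Eb4 Db5 D#4 B2 Eb2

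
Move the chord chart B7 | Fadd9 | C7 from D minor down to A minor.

F#7 Cadd9 G7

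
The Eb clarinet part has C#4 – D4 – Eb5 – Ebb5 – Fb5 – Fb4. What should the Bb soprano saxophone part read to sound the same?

F#4 G4 Ab5 Abb5 Bbb5 Bbb4

First find concert pitch: the Eb clarinet sounds a minor third above written, so C#4 D4 Eb5 Ebb5 Fb5 Fb4 sounds E4 F4 Gb5 Gbb5 Abb5 Abb4.
Then write for Bb soprano saxophone: it sounds a major second below written, so the part must be a major second above concert.
E4 → F#4
F4 → G4
Gb5 → Ab5
Gbb5 → Abb5
Abb5 → Bbb5
Abb4 → Bbb4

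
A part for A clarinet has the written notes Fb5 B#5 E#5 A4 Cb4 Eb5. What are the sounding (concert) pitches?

Db5 G##5 C##5 F#4 Ab3 C5

The A clarinet sounds a minor third below written, so transpose each written note down a minor third.
Fb5 gives Db5
B#5 gives G##5
E#5 gives C##5
A4 gives F#4
Cb4 gives Ab3
Eb5 gives C5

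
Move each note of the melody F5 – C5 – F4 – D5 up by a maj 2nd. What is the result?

F5 -> G5
C5 -> D5
F4 -> G4
D5 -> E5

G5 D5 G4 E5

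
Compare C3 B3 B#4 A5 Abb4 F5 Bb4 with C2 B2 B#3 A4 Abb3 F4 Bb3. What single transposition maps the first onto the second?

down a perfect octave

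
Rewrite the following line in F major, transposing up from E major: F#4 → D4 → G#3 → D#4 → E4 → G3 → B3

From E up to F is a minor second; apply that to each pitch.
F#4 to G4
D4 to Eb4
G#3 to A3
D#4 to E4
E4 to F4
G3 to Ab3
B3 to C4

G4 Eb4 A3 E4 F4 Ab3 C4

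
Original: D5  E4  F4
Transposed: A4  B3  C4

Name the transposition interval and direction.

down a perfect fourth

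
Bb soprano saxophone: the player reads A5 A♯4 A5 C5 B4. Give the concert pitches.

The Bb soprano saxophone sounds a major second below written, so transpose each written note down a major second.
A5 becomes G5
A#4 becomes G#4
A5 becomes G5
C5 becomes Bb4
B4 becomes A4

G5 G#4 G5 Bb4 A4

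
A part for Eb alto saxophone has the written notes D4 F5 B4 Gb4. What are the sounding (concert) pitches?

The Eb alto saxophone sounds a major sixth below written, so transpose each written note down a major sixth.
D4 becomes F3
F5 becomes Ab4
B4 becomes D4
Gb4 becomes Bbb3

F3 Ab4 D4 Bbb3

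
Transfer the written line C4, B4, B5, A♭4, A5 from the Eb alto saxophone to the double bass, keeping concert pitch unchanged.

Eb4 D5 D6 Cb5 C6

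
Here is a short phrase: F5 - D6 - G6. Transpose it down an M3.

F5 down a major third is Db5.
D6: a third down reaches B, and 4 semitones makes it Bb5.
G6 down a major third is Eb6.

Db5 Bb5 Eb6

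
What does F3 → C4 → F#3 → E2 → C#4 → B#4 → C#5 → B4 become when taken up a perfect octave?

F3: an octave up reaches F, and 12 semitones makes it F4.
A perfect octave up from C4 gives C5.
F#3: an octave up reaches F, and 12 semitones makes it F#4.
E2 up a perfect octave is E3.
C#4: an octave up reaches C, and 12 semitones makes it C#5.
B#4 up a perfect octave is B#5.
C#5: an octave up reaches C, and 12 semitones makes it C#6.
B4: an octave up reaches B, and 12 semitones makes it B5.

F4 C5 F#4 E3 C#5 B#5 C#6 B5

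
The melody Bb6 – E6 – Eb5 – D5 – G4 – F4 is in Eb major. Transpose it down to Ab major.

From Eb down to Ab is a perfect fifth; apply that to each pitch.
Bb6 to Eb6
E6 to A5
Eb5 to Ab4
D5 to G4
G4 to C4
F4 to Bb3

Eb6 A5 Ab4 G4 C4 Bb3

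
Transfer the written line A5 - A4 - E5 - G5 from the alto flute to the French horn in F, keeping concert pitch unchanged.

B5 B4 F#5 A5

First find concert pitch: the alto flute sounds a perfect fourth below written, so A5 A4 E5 G5 sounds E5 E4 B4 D5.
Then write for French horn in F: it sounds a perfect fifth below written, so the part must be a perfect fifth above concert.
E5 → B5
E4 → B4
B4 → F#5
D5 → A5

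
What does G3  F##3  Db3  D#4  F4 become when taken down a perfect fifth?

C3 B#2 Gb2 G#3 Bb3

G3 → C3
F##3 → B#2
Db3 → Gb2
D#4 → G#3
F4 → Bb3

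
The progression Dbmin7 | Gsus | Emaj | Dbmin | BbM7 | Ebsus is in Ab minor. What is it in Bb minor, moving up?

Ebmin7 Asus F#maj Ebmin CM7 Fsus

Ab minor up to Bb minor is a major second; each chord root moves by that interval while the quality stays the same.
Dbmin7: root Db up a major second → Eb, giving Ebmin7.
Gsus: root G up a major second → A, giving Asus.
Emaj: root E up a major second → F#, giving F#maj.
Dbmin: root Db up a major second → Eb, giving Ebmin.
BbM7: root Bb up a major second → C, giving CM7.
Ebsus: root Eb up a major second → F, giving Fsus.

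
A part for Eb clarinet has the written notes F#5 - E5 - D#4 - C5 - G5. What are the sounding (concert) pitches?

A5 G5 F#4 Eb5 Bb5

The Eb clarinet sounds a minor third above written, so transpose each written note up a minor third.
F#5 gives A5
E5 gives G5
D#4 gives F#4
C5 gives Eb5
G5 gives Bb5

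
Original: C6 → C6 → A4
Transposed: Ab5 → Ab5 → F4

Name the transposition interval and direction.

down a major third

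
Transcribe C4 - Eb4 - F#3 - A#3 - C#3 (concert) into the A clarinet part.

Eb4 Gb4 A3 C#4 E3

The A clarinet sounds a minor third below written, so the written part must be a minor third above concert — transpose each note up.
C4 becomes Eb4
Eb4 becomes Gb4
F#3 becomes A3
A#3 becomes C#4
C#3 becomes E3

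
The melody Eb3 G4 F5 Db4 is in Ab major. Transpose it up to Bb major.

From Ab up to Bb is a major second; apply that to each pitch.
Eb3 to F3
G4 to A4
F5 to G5
Db4 to Eb4

F3 A4 G5 Eb4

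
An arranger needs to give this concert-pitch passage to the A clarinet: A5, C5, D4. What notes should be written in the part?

C6 Eb5 F4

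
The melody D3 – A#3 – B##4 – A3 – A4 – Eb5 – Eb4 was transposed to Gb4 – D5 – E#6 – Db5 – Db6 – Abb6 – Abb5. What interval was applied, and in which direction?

Take the first pair: D3 → Gb4. D to G spans 11 letter names, so the interval is some kind of eleventh.
D3 to Gb4 is 16 semitones, which makes it a diminished eleventh; the second version is higher, so the direction is up.
Checking another pair — Eb4 → Abb5 — gives the same interval.

up a diminished eleventh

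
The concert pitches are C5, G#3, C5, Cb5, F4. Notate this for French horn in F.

The French horn in F sounds a perfect fifth below written, so the written part must be a perfect fifth above concert — transpose each note up.
C5 gives G5
G#3 gives D#4
C5 gives G5
Cb5 gives Gb5
F4 gives C5

G5 D#4 G5 Gb5 C5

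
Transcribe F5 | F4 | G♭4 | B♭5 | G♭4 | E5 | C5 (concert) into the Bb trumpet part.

G5 G4 Ab4 C6 Ab4 F#5 D5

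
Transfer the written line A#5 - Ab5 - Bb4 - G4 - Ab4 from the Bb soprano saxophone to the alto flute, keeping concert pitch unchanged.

C#6 Cb6 Db5 Bb4 Cb5

First find concert pitch: the Bb soprano saxophone sounds a major second below written, so A#5 Ab5 Bb4 G4 Ab4 sounds G#5 Gb5 Ab4 F4 Gb4.
Then write for alto flute: it sounds a perfect fourth below written, so the part must be a perfect fourth above concert.
G#5 → C#6
Gb5 → Cb6
Ab4 → Db5
F4 → Bb4
Gb4 → Cb5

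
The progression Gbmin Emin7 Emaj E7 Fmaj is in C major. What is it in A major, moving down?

Ebmin C#min7 C#maj C#7 Dmaj

C major down to A major is a minor third; each chord root moves by that interval while the quality stays the same.
Gbmin: root Gb down a minor third → Eb, giving Ebmin.
Emin7: root E down a minor third → C#, giving C#min7.
Emaj: root E down a minor third → C#, giving C#maj.
E7: root E down a minor third → C#, giving C#7.
Fmaj: root F down a minor third → D, giving Dmaj.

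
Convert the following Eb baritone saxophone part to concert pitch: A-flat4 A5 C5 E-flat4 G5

Cb3 C4 Eb3 Gb2 Bb3

Written C4 on the Eb baritone saxophone sounds as Eb2, a major thirteenth lower; apply that shift to every note.
Ab4 gives Cb3
A5 gives C4
C5 gives Eb3
Eb4 gives Gb2
G5 gives Bb3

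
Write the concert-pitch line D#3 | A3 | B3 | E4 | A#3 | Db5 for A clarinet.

F#3 C4 D4 G4 C#4 Fb5

Written C4 sounds as A3 on the A clarinet, so concert pitches are written a minor third up.
D#3 -> F#3
A3 -> C4
B3 -> D4
E4 -> G4
A#3 -> C#4
Db5 -> Fb5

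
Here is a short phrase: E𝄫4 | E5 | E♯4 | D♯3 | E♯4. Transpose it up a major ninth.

Fb5 F#6 F##5 E#4 F##5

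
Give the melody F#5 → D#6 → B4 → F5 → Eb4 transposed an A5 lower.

Bb4 G5 Eb4 Bbb4 Abb3

F#5 down an augmented fifth is Bb4.
An augmented fifth down from D#6 gives G5.
B4: a fifth down reaches E, and 8 semitones makes it Eb4.
F5: a fifth down reaches B, and 8 semitones makes it Bbb4.
Eb4 down an augmented fifth is Abb3.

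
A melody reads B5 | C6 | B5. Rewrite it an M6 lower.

D5 Eb5 D5

B5 -> D5
C6 -> Eb5
B5 -> D5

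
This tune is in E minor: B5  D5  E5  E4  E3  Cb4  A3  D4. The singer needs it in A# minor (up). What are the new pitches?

E#6 G#5 A#5 A#4 A#3 F4 D#4 G#4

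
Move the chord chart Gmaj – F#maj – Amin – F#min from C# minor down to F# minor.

Cmaj Bmaj Dmin Bmin

C# minor down to F# minor is a perfect fifth; each chord root moves by that interval while the quality stays the same.
Gmaj: root G down a perfect fifth → C, giving Cmaj.
F#maj: root F# down a perfect fifth → B, giving Bmaj.
Amin: root A down a perfect fifth → D, giving Dmin.
F#min: root F# down a perfect fifth → B, giving Bmin.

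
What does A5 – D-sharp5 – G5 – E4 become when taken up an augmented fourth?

A5 → D#6
D#5 → G##5
G5 → C#6
E4 → A#4

D#6 G##5 C#6 A#4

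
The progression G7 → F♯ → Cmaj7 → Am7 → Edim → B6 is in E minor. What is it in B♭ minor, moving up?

E minor up to B♭ minor is a diminished fifth; each chord root moves by that interval while the quality stays the same.
G7: root G up a diminished fifth → Db, giving Db7.
F♯: root F♯ up a diminished fifth → C, giving C.
Cmaj7: root C up a diminished fifth → Gb, giving Gbmaj7.
Am7: root A up a diminished fifth → Eb, giving Ebm7.
Edim: root E up a diminished fifth → Bb, giving Bbdim.
B6: root B up a diminished fifth → F, giving F6.

Db7 C Gbmaj7 Ebm7 Bbdim F6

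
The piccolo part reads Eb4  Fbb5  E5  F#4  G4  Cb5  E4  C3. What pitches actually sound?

Eb5 Fbb6 E6 F#5 G5 Cb6 E5 C4

Written C4 on the piccolo sounds as C5, a perfect octave higher; apply that shift to every note.
Eb4 gives Eb5
Fbb5 gives Fbb6
E5 gives E6
F#4 gives F#5
G4 gives G5
Cb5 gives Cb6
E4 gives E5
C3 gives C4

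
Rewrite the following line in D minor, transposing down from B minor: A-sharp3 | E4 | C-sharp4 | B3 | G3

C#3 G3 E3 D3 Bb2

B minor to D minor down is a major sixth, so every note moves down by that interval.
A#3 → C#3
E4 → G3
C#4 → E3
B3 → D3
G3 → Bb2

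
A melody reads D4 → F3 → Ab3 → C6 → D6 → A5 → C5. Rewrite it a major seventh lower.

Eb3 Gb2 Bbb2 Db5 Eb5 Bb4 Db4

D4 becomes Eb3
F3 becomes Gb2
Ab3 becomes Bbb2
C6 becomes Db5
D6 becomes Eb5
A5 becomes Bb4
C5 becomes Db4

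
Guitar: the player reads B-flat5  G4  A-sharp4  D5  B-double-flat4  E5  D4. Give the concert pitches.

The guitar sounds a perfect octave below written, so transpose each written note down a perfect octave.
Bb5 -> Bb4
G4 -> G3
A#4 -> A#3
D5 -> D4
Bbb4 -> Bbb3
E5 -> E4
D4 -> D3

Bb4 G3 A#3 D4 Bbb3 E4 D3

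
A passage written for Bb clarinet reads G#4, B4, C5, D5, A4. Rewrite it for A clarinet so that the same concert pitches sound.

A4 C5 Db5 Eb5 Bb4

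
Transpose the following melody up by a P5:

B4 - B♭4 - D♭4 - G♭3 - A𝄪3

F#5 F5 Ab4 Db4 E##4

B4 gives F#5
Bb4 gives F5
Db4 gives Ab4
Gb3 gives Db4
A##3 gives E##4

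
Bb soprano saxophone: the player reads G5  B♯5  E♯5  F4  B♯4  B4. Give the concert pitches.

F5 A#5 D#5 Eb4 A#4 A4

Written C4 on the Bb soprano saxophone sounds as Bb3, a major second lower; apply that shift to every note.
G5 to F5
B#5 to A#5
E#5 to D#5
F4 to Eb4
B#4 to A#4
B4 to A4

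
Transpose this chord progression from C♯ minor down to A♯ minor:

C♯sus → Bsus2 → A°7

A#sus G#sus2 F#°7

C♯ minor down to A♯ minor is a minor third; each chord root moves by that interval while the quality stays the same.
C♯sus: root C♯ down a minor third → A#, giving A#sus.
Bsus2: root B down a minor third → G#, giving G#sus2.
A°7: root A down a minor third → F#, giving F#°7.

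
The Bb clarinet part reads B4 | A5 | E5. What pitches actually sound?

A4 G5 D5

Written C4 on the Bb clarinet sounds as Bb3, a major second lower; apply that shift to every note.
B4 becomes A4
A5 becomes G5
E5 becomes D5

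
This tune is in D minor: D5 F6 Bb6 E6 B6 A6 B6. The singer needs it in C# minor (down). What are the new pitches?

C#5 E6 A6 D#6 A#6 G#6 A#6

From D down to C# is a minor second; apply that to each pitch.
D5 to C#5
F6 to E6
Bb6 to A6
E6 to D#6
B6 to A#6
A6 to G#6
B6 to A#6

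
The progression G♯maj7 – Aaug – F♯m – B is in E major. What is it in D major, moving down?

E major down to D major is a major second; each chord root moves by that interval while the quality stays the same.
G♯maj7: root G♯ down a major second → F#, giving F#maj7.
Aaug: root A down a major second → G, giving Gaug.
F♯m: root F♯ down a major second → E, giving Em.
B: root B down a major second → A, giving A.

F#maj7 Gaug Em A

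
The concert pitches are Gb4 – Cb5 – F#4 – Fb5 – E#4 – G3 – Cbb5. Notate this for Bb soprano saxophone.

Ab4 Db5 G#4 Gb5 F##4 A3 Dbb5

Written C4 sounds as Bb3 on the Bb soprano saxophone, so concert pitches are written a major second up.
Gb4 to Ab4
Cb5 to Db5
F#4 to G#4
Fb5 to Gb5
E#4 to F##4
G3 to A3
Cbb5 to Dbb5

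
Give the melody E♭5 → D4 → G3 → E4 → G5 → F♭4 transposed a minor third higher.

Gb5 F4 Bb3 G4 Bb5 Abb4

Eb5 -> Gb5
D4 -> F4
G3 -> Bb3
E4 -> G4
G5 -> Bb5
Fb4 -> Abb4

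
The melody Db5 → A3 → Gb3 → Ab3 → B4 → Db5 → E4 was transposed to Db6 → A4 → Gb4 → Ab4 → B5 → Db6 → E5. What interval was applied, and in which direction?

From Db5 to Db6 is 8 letter names — an octave of some quality.
Db5 to Db6 is 12 semitones, which makes it a perfect octave; the second version is higher, so the direction is up.
Checking another pair — E4 → E5 — gives the same interval.

up a perfect octave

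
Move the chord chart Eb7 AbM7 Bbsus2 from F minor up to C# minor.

F minor up to C# minor is an augmented fifth; each chord root moves by that interval while the quality stays the same.
Eb7: root Eb up an augmented fifth → B, giving B7.
AbM7: root Ab up an augmented fifth → E, giving EM7.
Bbsus2: root Bb up an augmented fifth → F#, giving F#sus2.

B7 EM7 F#sus2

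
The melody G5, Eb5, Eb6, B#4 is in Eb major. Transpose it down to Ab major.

From Eb down to Ab is a perfect fifth; apply that to each pitch.
G5 → C5
Eb5 → Ab4
Eb6 → Ab5
B#4 → E#4

C5 Ab4 Ab5 E#4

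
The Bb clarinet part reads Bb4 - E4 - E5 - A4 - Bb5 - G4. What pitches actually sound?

The Bb clarinet sounds a major second below written, so transpose each written note down a major second.
Bb4 -> Ab4
E4 -> D4
E5 -> D5
A4 -> G4
Bb5 -> Ab5
G4 -> F4

Ab4 D4 D5 G4 Ab5 F4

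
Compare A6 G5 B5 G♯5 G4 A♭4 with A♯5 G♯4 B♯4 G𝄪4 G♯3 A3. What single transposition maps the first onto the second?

From A6 to A#5 is 8 letter names — an octave of some quality.
A#5 to A6 is 11 semitones, which makes it a diminished octave; the second version is lower, so the direction is down.
Checking another pair — Ab4 → A3 — gives the same interval.

down a diminished octave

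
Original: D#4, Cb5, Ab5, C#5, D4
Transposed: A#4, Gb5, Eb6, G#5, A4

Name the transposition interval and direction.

up a perfect fifth

Take the first pair: D#4 → A#4. D to A spans 5 letter names, so the interval is some kind of fifth.
D#4 to A#4 is 7 semitones, which makes it a perfect fifth; the second version is higher, so the direction is up.
Checking another pair — D4 → A4 — gives the same interval.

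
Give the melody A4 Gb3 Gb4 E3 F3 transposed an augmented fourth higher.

A4 up an augmented fourth is D#5.
Gb3: a fourth up reaches C, and 6 semitones makes it C4.
Gb4: a fourth up reaches C, and 6 semitones makes it C5.
E3 up an augmented fourth is A#3.
An augmented fourth up from F3 gives B3.

D#5 C4 C5 A#3 B3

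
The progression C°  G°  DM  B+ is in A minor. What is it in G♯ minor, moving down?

B° F#° C#M A#+

A minor down to G♯ minor is a minor second; each chord root moves by that interval while the quality stays the same.
C°: root C down a minor second → B, giving B°.
G°: root G down a minor second → F#, giving F#°.
DM: root D down a minor second → C#, giving C#M.
B+: root B down a minor second → A#, giving A#+.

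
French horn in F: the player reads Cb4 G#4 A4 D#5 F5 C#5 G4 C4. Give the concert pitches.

Written C4 on the French horn in F sounds as F3, a perfect fifth lower; apply that shift to every note.
Cb4 gives Fb3
G#4 gives C#4
A4 gives D4
D#5 gives G#4
F5 gives Bb4
C#5 gives F#4
G4 gives C4
C4 gives F3

Fb3 C#4 D4 G#4 Bb4 F#4 C4 F3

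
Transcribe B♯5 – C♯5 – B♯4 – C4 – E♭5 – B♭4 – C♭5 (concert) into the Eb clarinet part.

G##5 A#4 G##4 A3 C5 G4 Ab4

Written C4 sounds as Eb4 on the Eb clarinet, so concert pitches are written a minor third down.
B#5 gives G##5
C#5 gives A#4
B#4 gives G##4
C4 gives A3
Eb5 gives C5
Bb4 gives G4
Cb5 gives Ab4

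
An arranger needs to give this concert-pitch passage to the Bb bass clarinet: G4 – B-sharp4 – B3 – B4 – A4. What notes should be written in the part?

A5 C##6 C#5 C#6 B5

The Bb bass clarinet sounds a major ninth below written, so the written part must be a major ninth above concert — transpose each note up.
G4 gives A5
B#4 gives C##6
B3 gives C#5
B4 gives C#6
A4 gives B5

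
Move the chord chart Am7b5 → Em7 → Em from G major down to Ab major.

Bbm7b5 Fm7 Fm

G major down to Ab major is a major seventh; each chord root moves by that interval while the quality stays the same.
Am7b5: root A down a major seventh → Bb, giving Bbm7b5.
Em7: root E down a major seventh → F, giving Fm7.
Em: root E down a major seventh → F, giving Fm.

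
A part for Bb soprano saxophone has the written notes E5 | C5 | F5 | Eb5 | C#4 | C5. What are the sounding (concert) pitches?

D5 Bb4 Eb5 Db5 B3 Bb4

Written C4 on the Bb soprano saxophone sounds as Bb3, a major second lower; apply that shift to every note.
E5 → D5
C5 → Bb4
F5 → Eb5
Eb5 → Db5
C#4 → B3
C5 → Bb4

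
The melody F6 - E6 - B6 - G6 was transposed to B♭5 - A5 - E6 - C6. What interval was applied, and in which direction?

From F6 to Bb5 is 5 letter names — a fifth of some quality.
Bb5 to F6 is 7 semitones, which makes it a perfect fifth; the second version is lower, so the direction is down.
Checking another pair — G6 → C6 — gives the same interval.

down a perfect fifth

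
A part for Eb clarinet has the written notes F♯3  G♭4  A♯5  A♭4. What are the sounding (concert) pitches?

Written C4 on the Eb clarinet sounds as Eb4, a minor third higher; apply that shift to every note.
F#3 to A3
Gb4 to Bbb4
A#5 to C#6
Ab4 to Cb5

A3 Bbb4 C#6 Cb5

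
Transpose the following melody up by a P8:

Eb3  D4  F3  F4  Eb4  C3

Eb4 D5 F4 F5 Eb5 C4

A perfect octave up from Eb3 gives Eb4.
A perfect octave up from D4 gives D5.
A perfect octave up from F3 gives F4.
F4 up a perfect octave is F5.
A perfect octave up from Eb4 gives Eb5.
C3: an octave up reaches C, and 12 semitones makes it C4.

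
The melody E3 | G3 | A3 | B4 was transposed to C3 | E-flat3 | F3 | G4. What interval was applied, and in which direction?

From E3 to C3 is 3 letter names — a third of some quality.
C3 to E3 is 4 semitones, which makes it a major third; the second version is lower, so the direction is down.
Checking another pair — B4 → G4 — gives the same interval.

down a major third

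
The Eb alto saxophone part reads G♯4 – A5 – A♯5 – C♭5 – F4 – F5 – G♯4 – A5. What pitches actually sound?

Written C4 on the Eb alto saxophone sounds as Eb3, a major sixth lower; apply that shift to every note.
G#4 → B3
A5 → C5
A#5 → C#5
Cb5 → Ebb4
F4 → Ab3
F5 → Ab4
G#4 → B3
A5 → C5

B3 C5 C#5 Ebb4 Ab3 Ab4 B3 C5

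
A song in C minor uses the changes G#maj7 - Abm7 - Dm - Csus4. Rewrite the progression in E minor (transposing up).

C minor up to E minor is a major third; each chord root moves by that interval while the quality stays the same.
G#maj7: root G# up a major third → B#, giving B#maj7.
Abm7: root Ab up a major third → C, giving Cm7.
Dm: root D up a major third → F#, giving F#m.
Csus4: root C up a major third → E, giving Esus4.

B#maj7 Cm7 F#m Esus4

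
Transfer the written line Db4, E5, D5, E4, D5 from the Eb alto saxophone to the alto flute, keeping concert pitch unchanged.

First find concert pitch: the Eb alto saxophone sounds a major sixth below written, so Db4 E5 D5 E4 D5 sounds Fb3 G4 F4 G3 F4.
Then write for alto flute: it sounds a perfect fourth below written, so the part must be a perfect fourth above concert.
Fb3 → Bbb3
G4 → C5
F4 → Bb4
G3 → C4
F4 → Bb4

Bbb3 C5 Bb4 C4 Bb4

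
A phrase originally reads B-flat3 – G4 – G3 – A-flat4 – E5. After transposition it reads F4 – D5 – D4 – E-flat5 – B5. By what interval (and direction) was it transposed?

Take the first pair: Bb3 → F4. B to F spans 5 letter names, so the interval is some kind of fifth.
Bb3 to F4 is 7 semitones, which makes it a perfect fifth; the second version is higher, so the direction is up.
Checking another pair — E5 → B5 — gives the same interval.

up a perfect fifth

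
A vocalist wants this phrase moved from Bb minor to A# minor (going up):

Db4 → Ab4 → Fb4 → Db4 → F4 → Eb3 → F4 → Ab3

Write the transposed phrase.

C#5 G#5 E5 C#5 E#5 D#4 E#5 G#4

Bb minor to A# minor up is an augmented seventh, so every note moves up by that interval.
Db4 becomes C#5
Ab4 becomes G#5
Fb4 becomes E5
Db4 becomes C#5
F4 becomes E#5
Eb3 becomes D#4
F4 becomes E#5
Ab3 becomes G#4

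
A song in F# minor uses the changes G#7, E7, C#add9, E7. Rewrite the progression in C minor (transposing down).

D7 Bb7 Gadd9 Bb7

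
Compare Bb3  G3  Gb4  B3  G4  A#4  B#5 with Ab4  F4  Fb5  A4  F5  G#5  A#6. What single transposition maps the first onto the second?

From Bb3 to Ab4 is 7 letter names — a seventh of some quality.
Bb3 to Ab4 is 10 semitones, which makes it a minor seventh; the second version is higher, so the direction is up.
Checking another pair — B#5 → A#6 — gives the same interval.

up a minor seventh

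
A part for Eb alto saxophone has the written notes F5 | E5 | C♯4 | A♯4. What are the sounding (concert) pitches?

Ab4 G4 E3 C#4

Written C4 on the Eb alto saxophone sounds as Eb3, a major sixth lower; apply that shift to every note.
F5 -> Ab4
E5 -> G4
C#4 -> E3
A#4 -> C#4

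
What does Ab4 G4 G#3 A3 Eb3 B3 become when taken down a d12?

A diminished twelfth down from Ab4 gives D3.
A diminished twelfth down from G4 gives C#3.
A diminished twelfth down from G#3 gives C##2.
A3 down a diminished twelfth is D#2.
Eb3 down a diminished twelfth is A1.
B3: a twelfth down reaches E, and 18 semitones makes it E#2.

D3 C#3 C##2 D#2 A1 E#2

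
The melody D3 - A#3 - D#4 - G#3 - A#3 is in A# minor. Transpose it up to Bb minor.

Ebb3 Bb3 Eb4 Ab3 Bb3

A# minor to Bb minor up is a diminished second, so every note moves up by that interval.
D3 → Ebb3
A#3 → Bb3
D#4 → Eb4
G#3 → Ab3
A#3 → Bb3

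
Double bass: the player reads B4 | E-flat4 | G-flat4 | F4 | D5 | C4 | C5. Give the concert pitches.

B3 Eb3 Gb3 F3 D4 C3 C4

The double bass sounds a perfect octave below written, so transpose each written note down a perfect octave.
B4 to B3
Eb4 to Eb3
Gb4 to Gb3
F4 to F3
D5 to D4
C4 to C3
C5 to C4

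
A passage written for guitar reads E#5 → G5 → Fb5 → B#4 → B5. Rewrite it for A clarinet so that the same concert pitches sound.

G#4 Bb4 Abb4 D#4 D5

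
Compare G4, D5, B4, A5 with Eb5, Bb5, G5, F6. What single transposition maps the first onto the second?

Take the first pair: G4 → Eb5. G to E spans 6 letter names, so the interval is some kind of sixth.
G4 to Eb5 is 8 semitones, which makes it a minor sixth; the second version is higher, so the direction is up.
Checking another pair — A5 → F6 — gives the same interval.

up a minor sixth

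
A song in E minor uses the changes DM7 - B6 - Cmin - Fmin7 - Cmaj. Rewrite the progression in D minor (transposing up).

E minor up to D minor is a minor seventh; each chord root moves by that interval while the quality stays the same.
DM7: root D up a minor seventh → C, giving CM7.
B6: root B up a minor seventh → A, giving A6.
Cmin: root C up a minor seventh → Bb, giving Bbmin.
Fmin7: root F up a minor seventh → Eb, giving Ebmin7.
Cmaj: root C up a minor seventh → Bb, giving Bbmaj.

CM7 A6 Bbmin Ebmin7 Bbmaj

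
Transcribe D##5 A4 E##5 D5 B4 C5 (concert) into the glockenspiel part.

D##3 A2 E##3 D3 B2 C3

Written C4 sounds as C6 on the glockenspiel, so concert pitches are written a perfect fifteenth down.
D##5 gives D##3
A4 gives A2
E##5 gives E##3
D5 gives D3
B4 gives B2
C5 gives C3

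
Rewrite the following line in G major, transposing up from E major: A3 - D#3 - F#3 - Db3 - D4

C4 F#3 A3 Fb3 F4

E major to G major up is a minor third, so every note moves up by that interval.
A3 to C4
D#3 to F#3
F#3 to A3
Db3 to Fb3
D4 to F4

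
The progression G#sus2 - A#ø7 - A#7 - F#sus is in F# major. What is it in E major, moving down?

F#sus2 G#ø7 G#7 Esus

F# major down to E major is a major second; each chord root moves by that interval while the quality stays the same.
G#sus2: root G# down a major second → F#, giving F#sus2.
A#ø7: root A# down a major second → G#, giving G#ø7.
A#7: root A# down a major second → G#, giving G#7.
F#sus: root F# down a major second → E, giving Esus.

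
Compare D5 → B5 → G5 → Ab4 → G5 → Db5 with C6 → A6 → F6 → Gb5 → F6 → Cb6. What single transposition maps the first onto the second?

up a minor seventh

Take the first pair: D5 → C6. D to C spans 7 letter names, so the interval is some kind of seventh.
D5 to C6 is 10 semitones, which makes it a minor seventh; the second version is higher, so the direction is up.
Checking another pair — Db5 → Cb6 — gives the same interval.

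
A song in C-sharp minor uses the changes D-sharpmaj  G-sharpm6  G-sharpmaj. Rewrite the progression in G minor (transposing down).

Amaj Dm6 Dmaj

C-sharp minor down to G minor is an augmented fourth; each chord root moves by that interval while the quality stays the same.
D-sharpmaj: root D-sharp down an augmented fourth → A, giving Amaj.
G-sharpm6: root G-sharp down an augmented fourth → D, giving Dm6.
G-sharpmaj: root G-sharp down an augmented fourth → D, giving Dmaj.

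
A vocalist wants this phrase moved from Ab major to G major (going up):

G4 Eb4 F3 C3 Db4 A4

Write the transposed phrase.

From Ab up to G is a major seventh; apply that to each pitch.
G4 gives F#5
Eb4 gives D5
F3 gives E4
C3 gives B3
Db4 gives C5
A4 gives G#5

F#5 D5 E4 B3 C5 G#5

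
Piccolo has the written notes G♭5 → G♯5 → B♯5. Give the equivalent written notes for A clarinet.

Bbb6 B6 D#7

First find concert pitch: the piccolo sounds a perfect octave above written, so G♭5 G♯5 B♯5 sounds Gb6 G#6 B#6.
Then write for A clarinet: it sounds a minor third below written, so the part must be a minor third above concert.
Gb6 → Bbb6
G#6 → B6
B#6 → D#7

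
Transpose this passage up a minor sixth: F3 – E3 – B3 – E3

Db4 C4 G4 C4

F3 to Db4
E3 to C4
B3 to G4
E3 to C4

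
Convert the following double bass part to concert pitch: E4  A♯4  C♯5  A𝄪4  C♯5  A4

E3 A#3 C#4 A##3 C#4 A3

Written C4 on the double bass sounds as C3, a perfect octave lower; apply that shift to every note.
E4 to E3
A#4 to A#3
C#5 to C#4
A##4 to A##3
C#5 to C#4
A4 to A3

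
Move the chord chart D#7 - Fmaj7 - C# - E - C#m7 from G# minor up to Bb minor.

F7 Abbmaj7 Eb Gb Ebm7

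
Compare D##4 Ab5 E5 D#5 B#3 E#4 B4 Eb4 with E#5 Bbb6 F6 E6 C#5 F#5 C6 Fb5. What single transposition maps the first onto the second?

From D##4 to E#5 is 9 letter names — a ninth of some quality.
D##4 to E#5 is 13 semitones, which makes it a minor ninth; the second version is higher, so the direction is up.
Checking another pair — Eb4 → Fb5 — gives the same interval.

up a minor ninth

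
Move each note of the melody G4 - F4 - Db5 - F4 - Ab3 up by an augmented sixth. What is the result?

An augmented sixth up from G4 gives E#5.
An augmented sixth up from F4 gives D#5.
An augmented sixth up from Db5 gives B5.
F4 up an augmented sixth is D#5.
Ab3 up an augmented sixth is F#4.

E#5 D#5 B5 D#5 F#4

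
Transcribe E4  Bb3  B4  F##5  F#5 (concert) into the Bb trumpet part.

Written C4 sounds as Bb3 on the Bb trumpet, so concert pitches are written a major second up.
E4 to F#4
Bb3 to C4
B4 to C#5
F##5 to G##5
F#5 to G#5

F#4 C4 C#5 G##5 G#5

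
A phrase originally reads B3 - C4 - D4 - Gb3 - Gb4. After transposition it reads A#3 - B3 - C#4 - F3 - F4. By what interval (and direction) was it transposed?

From B3 to A#3 is 2 letter names — a second of some quality.
A#3 to B3 is 1 semitone, which makes it a minor second; the second version is lower, so the direction is down.
Checking another pair — Gb4 → F4 — gives the same interval.

down a minor second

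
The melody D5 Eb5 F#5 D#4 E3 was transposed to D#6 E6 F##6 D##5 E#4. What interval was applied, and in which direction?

Take the first pair: D5 → D#6. D to D spans 8 letter names, so the interval is some kind of octave.
D5 to D#6 is 13 semitones, which makes it an augmented octave; the second version is higher, so the direction is up.
Checking another pair — E3 → E#4 — gives the same interval.

up an augmented octave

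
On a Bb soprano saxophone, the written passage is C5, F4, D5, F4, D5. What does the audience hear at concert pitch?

Bb4 Eb4 C5 Eb4 C5

Written C4 on the Bb soprano saxophone sounds as Bb3, a major second lower; apply that shift to every note.
C5 gives Bb4
F4 gives Eb4
D5 gives C5
F4 gives Eb4
D5 gives C5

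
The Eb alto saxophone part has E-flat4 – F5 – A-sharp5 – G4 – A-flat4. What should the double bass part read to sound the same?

First find concert pitch: the Eb alto saxophone sounds a major sixth below written, so E-flat4 F5 A-sharp5 G4 A-flat4 sounds Gb3 Ab4 C#5 Bb3 Cb4.
Then write for double bass: it sounds a perfect octave below written, so the part must be a perfect octave above concert.
Gb3 → Gb4
Ab4 → Ab5
C#5 → C#6
Bb3 → Bb4
Cb4 → Cb5

Gb4 Ab5 C#6 Bb4 Cb5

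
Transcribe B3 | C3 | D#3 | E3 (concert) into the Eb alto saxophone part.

G#4 A3 B#3 C#4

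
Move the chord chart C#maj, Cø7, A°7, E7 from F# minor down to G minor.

F# minor down to G minor is a major seventh; each chord root moves by that interval while the quality stays the same.
C#maj: root C# down a major seventh → D, giving Dmaj.
Cø7: root C down a major seventh → Db, giving Dbø7.
A°7: root A down a major seventh → Bb, giving Bb°7.
E7: root E down a major seventh → F, giving F7.

Dmaj Dbø7 Bb°7 F7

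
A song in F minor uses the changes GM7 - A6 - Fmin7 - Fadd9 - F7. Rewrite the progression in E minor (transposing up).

F#M7 G#6 Emin7 Eadd9 E7

F minor up to E minor is a major seventh; each chord root moves by that interval while the quality stays the same.
GM7: root G up a major seventh → F#, giving F#M7.
A6: root A up a major seventh → G#, giving G#6.
Fmin7: root F up a major seventh → E, giving Emin7.
Fadd9: root F up a major seventh → E, giving Eadd9.
F7: root F up a major seventh → E, giving E7.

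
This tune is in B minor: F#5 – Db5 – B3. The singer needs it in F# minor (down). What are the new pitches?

From B down to F# is a perfect fourth; apply that to each pitch.
F#5 → C#5
Db5 → Ab4
B3 → F#3

C#5 Ab4 F#3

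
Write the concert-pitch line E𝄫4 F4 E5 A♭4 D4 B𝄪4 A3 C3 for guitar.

Ebb5 F5 E6 Ab5 D5 B##5 A4 C4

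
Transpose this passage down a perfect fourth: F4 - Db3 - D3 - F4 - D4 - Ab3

A perfect fourth down from F4 gives C4.
Db3 down a perfect fourth is Ab2.
A perfect fourth down from D3 gives A2.
F4 down a perfect fourth is C4.
D4 down a perfect fourth is A3.
Ab3: a fourth down reaches E, and 5 semitones makes it Eb3.

C4 Ab2 A2 C4 A3 Eb3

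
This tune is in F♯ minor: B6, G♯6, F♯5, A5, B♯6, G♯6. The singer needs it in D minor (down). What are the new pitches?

From F♯ down to D is a major third; apply that to each pitch.
B6 -> G6
G#6 -> E6
F#5 -> D5
A5 -> F5
B#6 -> G#6
G#6 -> E6

G6 E6 D5 F5 G#6 E6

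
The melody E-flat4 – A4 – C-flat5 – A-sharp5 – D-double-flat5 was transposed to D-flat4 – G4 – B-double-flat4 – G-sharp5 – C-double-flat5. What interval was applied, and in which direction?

From Eb4 to Db4 is 2 letter names — a second of some quality.
Db4 to Eb4 is 2 semitones, which makes it a major second; the second version is lower, so the direction is down.
Checking another pair — Dbb5 → Cbb5 — gives the same interval.

down a major second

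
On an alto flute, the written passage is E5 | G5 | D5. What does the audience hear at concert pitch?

B4 D5 A4

Written C4 on the alto flute sounds as G3, a perfect fourth lower; apply that shift to every note.
E5 to B4
G5 to D5
D5 to A4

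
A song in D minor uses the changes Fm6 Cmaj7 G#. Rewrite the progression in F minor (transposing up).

D minor up to F minor is a minor third; each chord root moves by that interval while the quality stays the same.
Fm6: root F up a minor third → Ab, giving Abm6.
Cmaj7: root C up a minor third → Eb, giving Ebmaj7.
G#: root G# up a minor third → B, giving B.

Abm6 Ebmaj7 B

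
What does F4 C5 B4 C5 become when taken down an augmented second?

F4 down an augmented second is Ebb4.
C5 down an augmented second is Bbb4.
An augmented second down from B4 gives Ab4.
C5 down an augmented second is Bbb4.

Ebb4 Bbb4 Ab4 Bbb4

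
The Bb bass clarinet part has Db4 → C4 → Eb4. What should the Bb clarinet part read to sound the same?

Db3 C3 Eb3

First find concert pitch: the Bb bass clarinet sounds a major ninth below written, so Db4 C4 Eb4 sounds Cb3 Bb2 Db3.
Then write for Bb clarinet: it sounds a major second below written, so the part must be a major second above concert.
Cb3 → Db3
Bb2 → C3
Db3 → Eb3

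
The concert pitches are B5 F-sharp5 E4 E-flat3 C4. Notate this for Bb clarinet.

C#6 G#5 F#4 F3 D4

The Bb clarinet sounds a major second below written, so the written part must be a major second above concert — transpose each note up.
B5 -> C#6
F#5 -> G#5
E4 -> F#4
Eb3 -> F3
C4 -> D4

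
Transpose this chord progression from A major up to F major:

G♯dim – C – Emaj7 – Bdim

Edim Ab Cmaj7 Gdim

A major up to F major is a minor sixth; each chord root moves by that interval while the quality stays the same.
G♯dim: root G♯ up a minor sixth → E, giving Edim.
C: root C up a minor sixth → Ab, giving Ab.
Emaj7: root E up a minor sixth → C, giving Cmaj7.
Bdim: root B up a minor sixth → G, giving Gdim.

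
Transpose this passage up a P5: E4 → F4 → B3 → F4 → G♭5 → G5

E4: a fifth up reaches B, and 7 semitones makes it B4.
F4 up a perfect fifth is C5.
B3: a fifth up reaches F, and 7 semitones makes it F#4.
A perfect fifth up from F4 gives C5.
Gb5: a fifth up reaches D, and 7 semitones makes it Db6.
G5 up a perfect fifth is D6.

B4 C5 F#4 C5 Db6 D6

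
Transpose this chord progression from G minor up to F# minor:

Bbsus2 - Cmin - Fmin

G minor up to F# minor is a major seventh; each chord root moves by that interval while the quality stays the same.
Bbsus2: root Bb up a major seventh → A, giving Asus2.
Cmin: root C up a major seventh → B, giving Bmin.
Fmin: root F up a major seventh → E, giving Emin.

Asus2 Bmin Emin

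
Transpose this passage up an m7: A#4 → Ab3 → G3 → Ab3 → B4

A#4 gives G#5
Ab3 gives Gb4
G3 gives F4
Ab3 gives Gb4
B4 gives A5

G#5 Gb4 F4 Gb4 A5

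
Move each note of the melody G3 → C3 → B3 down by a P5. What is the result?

G3 to C3
C3 to F2
B3 to E3

C3 F2 E3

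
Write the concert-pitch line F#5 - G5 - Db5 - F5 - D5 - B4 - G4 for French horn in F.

Written C4 sounds as F3 on the French horn in F, so concert pitches are written a perfect fifth up.
F#5 becomes C#6
G5 becomes D6
Db5 becomes Ab5
F5 becomes C6
D5 becomes A5
B4 becomes F#5
G4 becomes D5

C#6 D6 Ab5 C6 A5 F#5 D5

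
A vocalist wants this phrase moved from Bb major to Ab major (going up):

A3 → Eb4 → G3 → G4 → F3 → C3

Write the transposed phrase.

G4 Db5 F4 F5 Eb4 Bb3

From Bb up to Ab is a minor seventh; apply that to each pitch.
A3 gives G4
Eb4 gives Db5
G3 gives F4
G4 gives F5
F3 gives Eb4
C3 gives Bb3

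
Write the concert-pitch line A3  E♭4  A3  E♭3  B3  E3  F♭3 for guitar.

A4 Eb5 A4 Eb4 B4 E4 Fb4

Written C4 sounds as C3 on the guitar, so concert pitches are written a perfect octave up.
A3 becomes A4
Eb4 becomes Eb5
A3 becomes A4
Eb3 becomes Eb4
B3 becomes B4
E3 becomes E4
Fb3 becomes Fb4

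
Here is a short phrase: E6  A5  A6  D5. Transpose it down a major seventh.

F5 Bb4 Bb5 Eb4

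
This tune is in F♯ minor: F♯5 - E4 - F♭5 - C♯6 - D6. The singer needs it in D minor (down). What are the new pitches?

D5 C4 Dbb5 A5 Bb5

From F♯ down to D is a major third; apply that to each pitch.
F#5 to D5
E4 to C4
Fb5 to Dbb5
C#6 to A5
D6 to Bb5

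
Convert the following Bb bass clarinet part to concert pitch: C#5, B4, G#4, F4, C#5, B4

B3 A3 F#3 Eb3 B3 A3

The Bb bass clarinet sounds a major ninth below written, so transpose each written note down a major ninth.
C#5 gives B3
B4 gives A3
G#4 gives F#3
F4 gives Eb3
C#5 gives B3
B4 gives A3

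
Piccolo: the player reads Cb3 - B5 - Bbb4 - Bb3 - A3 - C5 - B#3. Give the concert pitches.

Written C4 on the piccolo sounds as C5, a perfect octave higher; apply that shift to every note.
Cb3 gives Cb4
B5 gives B6
Bbb4 gives Bbb5
Bb3 gives Bb4
A3 gives A4
C5 gives C6
B#3 gives B#4

Cb4 B6 Bbb5 Bb4 A4 C6 B#4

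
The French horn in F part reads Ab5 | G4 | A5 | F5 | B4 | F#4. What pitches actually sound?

Db5 C4 D5 Bb4 E4 B3

The French horn in F sounds a perfect fifth below written, so transpose each written note down a perfect fifth.
Ab5 becomes Db5
G4 becomes C4
A5 becomes D5
F5 becomes Bb4
B4 becomes E4
F#4 becomes B3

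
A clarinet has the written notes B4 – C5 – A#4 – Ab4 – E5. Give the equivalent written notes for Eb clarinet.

E#4 F#4 D##4 D4 A#4

First find concert pitch: the A clarinet sounds a minor third below written, so B4 C5 A#4 Ab4 E5 sounds G#4 A4 F##4 F4 C#5.
Then write for Eb clarinet: it sounds a minor third above written, so the part must be a minor third below concert.
G#4 → E#4
A4 → F#4
F##4 → D##4
F4 → D4
C#5 → A#4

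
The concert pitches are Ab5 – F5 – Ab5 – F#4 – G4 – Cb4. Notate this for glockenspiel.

Ab3 F3 Ab3 F#2 G2 Cb2

Written C4 sounds as C6 on the glockenspiel, so concert pitches are written a perfect fifteenth down.
Ab5 gives Ab3
F5 gives F3
Ab5 gives Ab3
F#4 gives F#2
G4 gives G2
Cb4 gives Cb2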